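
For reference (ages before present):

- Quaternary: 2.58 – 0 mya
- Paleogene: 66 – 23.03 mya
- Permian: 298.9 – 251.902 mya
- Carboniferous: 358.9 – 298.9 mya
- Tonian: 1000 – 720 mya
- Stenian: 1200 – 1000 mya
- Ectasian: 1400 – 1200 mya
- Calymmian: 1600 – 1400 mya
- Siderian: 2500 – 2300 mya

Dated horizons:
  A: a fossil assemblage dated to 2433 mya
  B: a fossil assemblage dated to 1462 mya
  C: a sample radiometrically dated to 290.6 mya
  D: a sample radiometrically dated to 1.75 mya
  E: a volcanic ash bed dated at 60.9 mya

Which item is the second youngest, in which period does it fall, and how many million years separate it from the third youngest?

Smaller Ma means younger, so youngest first: D 1.75 < E 60.9 < C 290.6 < B 1462 < A 2433.
Counting 2 along gives E (60.9 Ma); the excerpt puts that inside the Paleogene, 66–23.03 Ma.
Next in line is C (290.6 Ma), and 290.6 − 60.9 = 229.7 Myr.

E, in the Paleogene; 229.7 million years to C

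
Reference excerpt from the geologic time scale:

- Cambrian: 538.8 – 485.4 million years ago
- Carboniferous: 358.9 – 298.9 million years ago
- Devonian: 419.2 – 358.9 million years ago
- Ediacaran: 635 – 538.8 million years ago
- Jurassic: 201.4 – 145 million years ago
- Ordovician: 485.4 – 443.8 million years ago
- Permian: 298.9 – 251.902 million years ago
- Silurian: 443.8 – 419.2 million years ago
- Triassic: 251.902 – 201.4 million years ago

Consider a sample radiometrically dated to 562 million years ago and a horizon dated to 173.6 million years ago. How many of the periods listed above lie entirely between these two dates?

7

562 Ma sits inside the Ediacaran (635–538.8) and 173.6 Ma inside the Jurassic (201.4–145); neither of those is wholly between the two dates.
The listed periods lying completely between them are Cambrian, Ordovician, Silurian, Devonian, Carboniferous, Permian, Triassic — 7 in all.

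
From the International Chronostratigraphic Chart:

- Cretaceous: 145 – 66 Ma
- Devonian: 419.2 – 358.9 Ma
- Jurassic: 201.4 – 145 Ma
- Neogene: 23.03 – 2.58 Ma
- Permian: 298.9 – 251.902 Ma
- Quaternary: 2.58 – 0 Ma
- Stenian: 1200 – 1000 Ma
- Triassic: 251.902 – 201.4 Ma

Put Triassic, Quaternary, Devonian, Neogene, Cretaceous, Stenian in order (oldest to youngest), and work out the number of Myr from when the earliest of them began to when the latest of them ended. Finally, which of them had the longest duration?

Start ages (Ma): Stenian 1200, Devonian 419.2, Triassic 251.902, Cretaceous 145, Neogene 23.03, Quaternary 2.58.
Ordered oldest to youngest: Stenian, Devonian, Triassic, Cretaceous, Neogene, Quaternary.
Span = 1200 − 0 = 1200 Myr.
Durations: Stenian 200, Cretaceous 79, Quaternary 2.58, Neogene 20.45, Triassic 50.502, Devonian 60.3 → longest is Stenian (200 Myr).

Stenian → Devonian → Triassic → Cretaceous → Neogene → Quaternary; total span 1200 Myr; longest is Stenian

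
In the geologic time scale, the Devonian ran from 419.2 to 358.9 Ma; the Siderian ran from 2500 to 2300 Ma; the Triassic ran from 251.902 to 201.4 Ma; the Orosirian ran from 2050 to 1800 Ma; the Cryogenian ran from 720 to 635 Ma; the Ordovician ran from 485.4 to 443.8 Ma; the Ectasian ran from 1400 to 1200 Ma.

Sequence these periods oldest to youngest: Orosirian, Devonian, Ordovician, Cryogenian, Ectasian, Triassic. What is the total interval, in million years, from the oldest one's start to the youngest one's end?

Start ages (Ma): Orosirian 2050, Ectasian 1400, Cryogenian 720, Ordovician 485.4, Devonian 419.2, Triassic 251.902.
Ordered oldest to youngest: Orosirian, Ectasian, Cryogenian, Ordovician, Devonian, Triassic.
Span = 2050 − 201.4 = 1848.6 Myr.

Orosirian, Ectasian, Cryogenian, Ordovician, Devonian, Triassic; total span 1848.6 Myr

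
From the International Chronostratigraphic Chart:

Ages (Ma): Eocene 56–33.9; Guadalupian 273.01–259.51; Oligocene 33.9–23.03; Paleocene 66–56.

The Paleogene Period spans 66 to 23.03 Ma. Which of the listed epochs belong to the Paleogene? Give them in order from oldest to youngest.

Epochs with both bounds inside 66–23.03 Ma: Paleocene (66–56), Eocene (56–33.9), Oligocene (33.9–23.03).

Paleocene, Eocene, Oligocene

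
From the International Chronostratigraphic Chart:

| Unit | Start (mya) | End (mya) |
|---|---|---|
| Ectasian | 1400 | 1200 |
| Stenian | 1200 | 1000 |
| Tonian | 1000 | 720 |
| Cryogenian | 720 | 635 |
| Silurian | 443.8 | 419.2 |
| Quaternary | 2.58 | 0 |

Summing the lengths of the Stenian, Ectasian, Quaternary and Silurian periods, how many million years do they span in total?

427.18 million years

Each duration: Stenian = 200; Ectasian = 200; Quaternary = 2.58; Silurian = 24.6.
Sum: 200 + 200 + 2.58 + 24.6 = 427.18 Myr.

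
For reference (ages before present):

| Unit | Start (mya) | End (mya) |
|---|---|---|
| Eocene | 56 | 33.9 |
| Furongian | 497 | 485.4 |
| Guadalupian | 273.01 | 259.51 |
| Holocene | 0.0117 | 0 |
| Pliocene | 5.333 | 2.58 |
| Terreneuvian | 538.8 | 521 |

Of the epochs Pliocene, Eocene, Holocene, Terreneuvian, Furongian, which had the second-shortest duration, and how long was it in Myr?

Pliocene, 2.753 million years

Durations: Pliocene 2.753; Eocene 22.1; Holocene 0.0117; Terreneuvian 17.8; Furongian 11.6 Myr.
Sorted shortest-first: Holocene (0.0117), Pliocene (2.753), Furongian (11.6), Terreneuvian (17.8), Eocene (22.1).
The second shortest is Pliocene at 2.753 Myr.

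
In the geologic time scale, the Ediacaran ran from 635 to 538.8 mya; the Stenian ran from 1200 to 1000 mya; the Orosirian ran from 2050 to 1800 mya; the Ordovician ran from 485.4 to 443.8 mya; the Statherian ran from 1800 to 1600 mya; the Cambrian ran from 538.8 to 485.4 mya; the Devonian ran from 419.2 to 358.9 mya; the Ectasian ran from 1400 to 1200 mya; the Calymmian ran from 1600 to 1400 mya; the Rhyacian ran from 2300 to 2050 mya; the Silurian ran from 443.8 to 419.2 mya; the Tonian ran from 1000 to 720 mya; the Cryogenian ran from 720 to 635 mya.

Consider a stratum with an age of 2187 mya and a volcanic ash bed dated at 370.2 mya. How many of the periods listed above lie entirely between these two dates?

11

The older date is 2187 Ma and the younger is 370.2 Ma.
Periods with start < 2187 and end > 370.2 Ma: Orosirian (2050–1800), Statherian (1800–1600), Calymmian (1600–1400), Ectasian (1400–1200), Stenian (1200–1000), Tonian (1000–720), Cryogenian (720–635), Ediacaran (635–538.8), Cambrian (538.8–485.4), Ordovician (485.4–443.8), Silurian (443.8–419.2).
That is 11 complete periods.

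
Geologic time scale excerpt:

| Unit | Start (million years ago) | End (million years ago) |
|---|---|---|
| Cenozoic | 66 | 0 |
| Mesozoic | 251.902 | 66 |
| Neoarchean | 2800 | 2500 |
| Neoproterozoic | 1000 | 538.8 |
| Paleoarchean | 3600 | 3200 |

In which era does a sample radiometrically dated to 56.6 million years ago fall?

Cenozoic

56.6 Ma lies between 66 and 0 Ma, so it falls in the Cenozoic.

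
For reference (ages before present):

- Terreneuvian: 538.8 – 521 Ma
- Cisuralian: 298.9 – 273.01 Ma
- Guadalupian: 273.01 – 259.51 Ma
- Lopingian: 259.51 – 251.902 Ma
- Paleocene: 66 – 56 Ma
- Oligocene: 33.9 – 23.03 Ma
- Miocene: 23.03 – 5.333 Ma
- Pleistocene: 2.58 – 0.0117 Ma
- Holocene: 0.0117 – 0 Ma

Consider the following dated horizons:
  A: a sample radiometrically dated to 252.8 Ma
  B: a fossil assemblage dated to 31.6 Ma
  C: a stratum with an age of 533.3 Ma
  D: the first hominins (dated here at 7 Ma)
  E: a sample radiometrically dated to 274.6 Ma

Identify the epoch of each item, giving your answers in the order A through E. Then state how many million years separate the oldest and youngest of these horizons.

A — Lopingian; B — Oligocene; C — Terreneuvian; D — Miocene; E — Cisuralian; span 526.3 million years

Match each age against the start–end ranges in the excerpt: A = 252.8 Ma → Lopingian (259.51–251.902); B = 31.6 Ma → Oligocene (33.9–23.03); C = 533.3 Ma → Terreneuvian (538.8–521); D = 7 Ma → Miocene (23.03–5.333); E = 274.6 Ma → Cisuralian (298.9–273.01).
The largest age is 533.3 Ma and the smallest is 7 Ma; their difference is 526.3 Myr.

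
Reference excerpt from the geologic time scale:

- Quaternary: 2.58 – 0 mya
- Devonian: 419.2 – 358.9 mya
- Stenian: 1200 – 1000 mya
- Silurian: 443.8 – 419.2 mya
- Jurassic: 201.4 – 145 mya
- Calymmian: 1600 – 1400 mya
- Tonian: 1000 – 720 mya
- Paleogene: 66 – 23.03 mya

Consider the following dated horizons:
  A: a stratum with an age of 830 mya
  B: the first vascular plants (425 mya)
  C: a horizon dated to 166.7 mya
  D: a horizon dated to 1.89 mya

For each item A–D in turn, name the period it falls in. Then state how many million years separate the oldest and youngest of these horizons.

A: 830 Ma lies in 1000–720 Ma, so Tonian.
B: 425 Ma lies in 443.8–419.2 Ma, so Silurian.
C: 166.7 Ma lies in 201.4–145 Ma, so Jurassic.
D: 1.89 Ma lies in 2.58–0 Ma, so Quaternary.
Oldest = 830 Ma, youngest = 1.89 Ma → span 828.11 Myr.

A — Tonian; B — Silurian; C — Jurassic; D — Quaternary; span 828.11 million years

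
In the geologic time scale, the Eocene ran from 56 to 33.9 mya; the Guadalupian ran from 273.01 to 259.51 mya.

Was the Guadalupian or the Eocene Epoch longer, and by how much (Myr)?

Eocene, by 8.6 million years

Guadalupian: 273.01 − 259.51 = 13.5 Myr.
Eocene: 56 − 33.9 = 22.1 Myr.
Difference: 22.1 − 13.5 = 8.6 Myr, so the Eocene was longer.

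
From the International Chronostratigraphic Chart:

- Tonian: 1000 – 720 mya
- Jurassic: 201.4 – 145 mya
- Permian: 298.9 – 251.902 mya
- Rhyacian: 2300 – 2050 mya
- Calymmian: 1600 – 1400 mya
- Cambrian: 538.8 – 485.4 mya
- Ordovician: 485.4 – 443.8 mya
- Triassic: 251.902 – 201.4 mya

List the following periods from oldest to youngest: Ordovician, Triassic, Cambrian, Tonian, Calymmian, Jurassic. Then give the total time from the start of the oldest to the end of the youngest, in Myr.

From the excerpt: Ordovician 485.4–443.8; Triassic 251.902–201.4; Cambrian 538.8–485.4; Tonian 1000–720; Calymmian 1600–1400; Jurassic 201.4–145 (Ma).
Larger Ma is earlier, so the oldest is Calymmian and the youngest is Jurassic; oldest to youngest: Calymmian, Tonian, Cambrian, Ordovician, Triassic, Jurassic.
Oldest start 1600 minus youngest end 145 gives 1455 Myr overall.

Calymmian, Tonian, Cambrian, Ordovician, Triassic, Jurassic; total span 1455 Myr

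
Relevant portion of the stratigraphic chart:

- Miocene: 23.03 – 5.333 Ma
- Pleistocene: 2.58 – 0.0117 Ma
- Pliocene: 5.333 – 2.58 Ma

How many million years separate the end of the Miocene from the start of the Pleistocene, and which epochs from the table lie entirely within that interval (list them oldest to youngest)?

2.753 million years; Pliocene

The Miocene closes at 5.333 Ma and the Pleistocene opens at 2.58 Ma, so the interval is 5.333 − 2.58 = 2.753 Myr.
An epoch fits inside if it starts at or after 5.333 Ma and ends at or before 2.58 Ma; oldest first that gives Pliocene.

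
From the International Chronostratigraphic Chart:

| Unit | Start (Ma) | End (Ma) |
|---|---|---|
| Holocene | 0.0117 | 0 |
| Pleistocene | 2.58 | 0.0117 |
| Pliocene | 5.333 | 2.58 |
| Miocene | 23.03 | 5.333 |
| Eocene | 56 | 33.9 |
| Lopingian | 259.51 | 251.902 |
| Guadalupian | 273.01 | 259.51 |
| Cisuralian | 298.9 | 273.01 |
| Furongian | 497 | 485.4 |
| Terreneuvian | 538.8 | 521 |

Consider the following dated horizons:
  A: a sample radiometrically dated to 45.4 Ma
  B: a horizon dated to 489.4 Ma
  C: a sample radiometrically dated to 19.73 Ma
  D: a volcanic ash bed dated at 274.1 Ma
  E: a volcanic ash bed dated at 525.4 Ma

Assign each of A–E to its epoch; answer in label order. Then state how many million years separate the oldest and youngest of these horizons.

Match each age against the start–end ranges in the excerpt: A = 45.4 Ma → Eocene (56–33.9); B = 489.4 Ma → Furongian (497–485.4); C = 19.73 Ma → Miocene (23.03–5.333); D = 274.1 Ma → Cisuralian (298.9–273.01); E = 525.4 Ma → Terreneuvian (538.8–521).
The largest age is 525.4 Ma and the smallest is 19.73 Ma; their difference is 505.67 Myr.

A — Eocene; B — Furongian; C — Miocene; D — Cisuralian; E — Terreneuvian; span 505.67 million years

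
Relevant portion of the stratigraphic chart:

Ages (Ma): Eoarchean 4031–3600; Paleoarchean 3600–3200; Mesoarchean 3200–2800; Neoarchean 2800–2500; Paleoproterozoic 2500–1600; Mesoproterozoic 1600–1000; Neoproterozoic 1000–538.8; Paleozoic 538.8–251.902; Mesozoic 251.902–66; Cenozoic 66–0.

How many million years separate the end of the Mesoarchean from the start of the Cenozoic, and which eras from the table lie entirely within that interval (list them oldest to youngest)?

The Mesoarchean closes at 2800 Ma and the Cenozoic opens at 66 Ma, so the interval is 2800 − 66 = 2734 Myr.
An era fits inside if it starts at or after 2800 Ma and ends at or before 66 Ma; oldest first that gives Neoarchean, Paleoproterozoic, Mesoproterozoic, Neoproterozoic, Paleozoic, Mesozoic.

2734 million years; Neoarchean, Paleoproterozoic, Mesoproterozoic, Neoproterozoic, Paleozoic, Mesozoic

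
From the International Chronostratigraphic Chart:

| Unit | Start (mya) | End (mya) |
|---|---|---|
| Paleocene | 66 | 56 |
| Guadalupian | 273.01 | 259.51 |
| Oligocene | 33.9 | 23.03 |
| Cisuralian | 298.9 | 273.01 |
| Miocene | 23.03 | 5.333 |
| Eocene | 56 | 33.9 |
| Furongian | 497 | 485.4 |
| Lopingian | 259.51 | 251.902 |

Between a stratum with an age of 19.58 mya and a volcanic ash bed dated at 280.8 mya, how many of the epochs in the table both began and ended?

The older date is 280.8 Ma and the younger is 19.58 Ma.
Epochs with start < 280.8 and end > 19.58 Ma: Guadalupian (273.01–259.51), Lopingian (259.51–251.902), Paleocene (66–56), Eocene (56–33.9), Oligocene (33.9–23.03).
That is 5 complete epochs.

5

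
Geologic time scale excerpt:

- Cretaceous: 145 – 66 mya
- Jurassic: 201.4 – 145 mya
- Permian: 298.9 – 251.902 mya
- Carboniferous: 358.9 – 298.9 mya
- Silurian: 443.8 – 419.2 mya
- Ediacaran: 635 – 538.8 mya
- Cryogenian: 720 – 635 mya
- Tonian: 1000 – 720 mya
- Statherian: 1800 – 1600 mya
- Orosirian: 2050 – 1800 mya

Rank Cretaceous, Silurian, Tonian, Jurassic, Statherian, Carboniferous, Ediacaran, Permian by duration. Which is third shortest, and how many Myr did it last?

Start − end for each: Cretaceous 145 − 66 = 79; Silurian 443.8 − 419.2 = 24.6; Tonian 1000 − 720 = 280; Jurassic 201.4 − 145 = 56.4; Statherian 1800 − 1600 = 200; Carboniferous 358.9 − 298.9 = 60; Ediacaran 635 − 538.8 = 96.2; Permian 298.9 − 251.902 = 46.998.
Ranking these from shortest: Silurian < Permian < Jurassic < Carboniferous < Cretaceous < Ediacaran < Statherian < Tonian.
Position 3 in that ranking is Jurassic, which lasted 56.4 Myr.

Jurassic, 56.4 million years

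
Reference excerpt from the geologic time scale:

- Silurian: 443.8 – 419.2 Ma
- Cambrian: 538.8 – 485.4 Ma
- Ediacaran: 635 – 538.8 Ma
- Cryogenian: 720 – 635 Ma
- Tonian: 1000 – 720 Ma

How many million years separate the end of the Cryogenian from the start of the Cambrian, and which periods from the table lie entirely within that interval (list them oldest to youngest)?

96.2 million years; Ediacaran

The Cryogenian closes at 635 Ma and the Cambrian opens at 538.8 Ma, so the interval is 635 − 538.8 = 96.2 Myr.
A period fits inside if it starts at or after 635 Ma and ends at or before 538.8 Ma; oldest first that gives Ediacaran.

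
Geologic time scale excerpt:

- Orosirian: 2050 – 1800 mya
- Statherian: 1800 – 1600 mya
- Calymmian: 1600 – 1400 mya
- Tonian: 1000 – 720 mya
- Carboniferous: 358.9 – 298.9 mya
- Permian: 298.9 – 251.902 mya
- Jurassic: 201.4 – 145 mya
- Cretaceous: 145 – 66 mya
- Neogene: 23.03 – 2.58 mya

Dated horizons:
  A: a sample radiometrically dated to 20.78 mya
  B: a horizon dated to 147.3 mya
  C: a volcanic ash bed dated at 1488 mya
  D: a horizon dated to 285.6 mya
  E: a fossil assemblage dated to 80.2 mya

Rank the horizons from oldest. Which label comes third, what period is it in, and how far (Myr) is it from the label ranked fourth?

B, in the Jurassic; 67.1 million years to E

Larger Ma means older, so oldest first: C 1488 > D 285.6 > B 147.3 > E 80.2 > A 20.78.
Counting 3 along gives B (147.3 Ma); the excerpt puts that inside the Jurassic, 201.4–145 Ma.
Next in line is E (80.2 Ma), and 147.3 − 80.2 = 67.1 Myr.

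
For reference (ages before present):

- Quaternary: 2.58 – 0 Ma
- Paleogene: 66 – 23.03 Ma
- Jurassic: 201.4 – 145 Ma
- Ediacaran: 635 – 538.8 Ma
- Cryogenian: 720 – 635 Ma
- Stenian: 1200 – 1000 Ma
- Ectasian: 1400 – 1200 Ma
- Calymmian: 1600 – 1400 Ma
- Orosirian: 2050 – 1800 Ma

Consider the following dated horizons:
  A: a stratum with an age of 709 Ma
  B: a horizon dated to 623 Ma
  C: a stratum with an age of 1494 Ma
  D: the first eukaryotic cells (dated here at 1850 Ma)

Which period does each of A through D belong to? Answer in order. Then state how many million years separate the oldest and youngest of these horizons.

A — Cryogenian; B — Ediacaran; C — Calymmian; D — Orosirian; span 1227 million years

A: 709 Ma lies in 720–635 Ma, so Cryogenian.
B: 623 Ma lies in 635–538.8 Ma, so Ediacaran.
C: 1494 Ma lies in 1600–1400 Ma, so Calymmian.
D: 1850 Ma lies in 2050–1800 Ma, so Orosirian.
Oldest = 1850 Ma, youngest = 623 Ma → span 1227 Myr.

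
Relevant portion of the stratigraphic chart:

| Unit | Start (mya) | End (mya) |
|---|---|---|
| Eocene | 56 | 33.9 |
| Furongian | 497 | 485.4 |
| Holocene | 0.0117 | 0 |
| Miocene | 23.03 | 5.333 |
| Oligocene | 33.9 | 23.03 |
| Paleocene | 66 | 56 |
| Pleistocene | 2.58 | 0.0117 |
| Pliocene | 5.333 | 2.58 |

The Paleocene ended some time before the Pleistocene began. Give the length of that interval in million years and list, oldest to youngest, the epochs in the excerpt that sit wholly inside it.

53.42 million years; Eocene, Oligocene, Miocene, Pliocene

The Paleocene closes at 56 Ma and the Pleistocene opens at 2.58 Ma, so the interval is 56 − 2.58 = 53.42 Myr.
An epoch fits inside if it starts at or after 56 Ma and ends at or before 2.58 Ma; oldest first that gives Eocene, Oligocene, Miocene, Pliocene.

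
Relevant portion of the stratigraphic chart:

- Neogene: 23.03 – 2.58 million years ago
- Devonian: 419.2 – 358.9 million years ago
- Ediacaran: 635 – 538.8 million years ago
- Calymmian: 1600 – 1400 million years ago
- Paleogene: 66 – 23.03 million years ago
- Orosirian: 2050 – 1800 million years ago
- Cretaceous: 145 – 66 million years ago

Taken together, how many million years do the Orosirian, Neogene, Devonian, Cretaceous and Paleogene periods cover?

Duration is start − end for each: (2050 − 1800) + (23.03 − 2.58) + (419.2 − 358.9) + (145 − 66) + (66 − 23.03).
That is 250 + 20.45 + 60.3 + 79 + 42.97, which totals 452.72 million years.

452.72 million years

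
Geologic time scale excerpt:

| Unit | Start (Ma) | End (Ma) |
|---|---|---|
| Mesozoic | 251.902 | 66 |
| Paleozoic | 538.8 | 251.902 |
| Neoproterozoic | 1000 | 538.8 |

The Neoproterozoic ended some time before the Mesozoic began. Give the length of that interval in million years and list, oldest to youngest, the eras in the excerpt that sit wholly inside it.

286.898 million years; Paleozoic

End of Neoproterozoic = 538.8 Ma; start of Mesozoic = 251.902 Ma.
Gap = 538.8 − 251.902 = 286.898 Myr.
Eras wholly inside 538.8–251.902 Ma: Paleozoic (538.8–251.902).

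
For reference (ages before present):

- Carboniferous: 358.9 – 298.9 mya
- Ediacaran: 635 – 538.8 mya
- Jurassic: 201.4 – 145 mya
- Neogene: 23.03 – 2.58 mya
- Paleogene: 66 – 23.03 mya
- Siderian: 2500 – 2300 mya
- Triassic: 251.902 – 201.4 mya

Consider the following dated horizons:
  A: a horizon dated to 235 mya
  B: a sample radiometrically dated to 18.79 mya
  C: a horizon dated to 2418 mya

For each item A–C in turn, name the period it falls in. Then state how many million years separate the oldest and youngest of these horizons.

A: 235 Ma lies in 251.902–201.4 Ma, so Triassic.
B: 18.79 Ma lies in 23.03–2.58 Ma, so Neogene.
C: 2418 Ma lies in 2500–2300 Ma, so Siderian.
Oldest = 2418 Ma, youngest = 18.79 Ma → span 2399.21 Myr.

A — Triassic; B — Neogene; C — Siderian; span 2399.21 million years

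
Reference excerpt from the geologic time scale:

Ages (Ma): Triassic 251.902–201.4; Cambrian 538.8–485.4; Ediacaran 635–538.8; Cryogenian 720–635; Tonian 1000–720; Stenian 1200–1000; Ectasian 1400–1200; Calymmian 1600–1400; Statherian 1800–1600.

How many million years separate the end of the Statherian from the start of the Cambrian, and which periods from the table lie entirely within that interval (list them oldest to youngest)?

The Statherian closes at 1600 Ma and the Cambrian opens at 538.8 Ma, so the interval is 1600 − 538.8 = 1061.2 Myr.
A period fits inside if it starts at or after 1600 Ma and ends at or before 538.8 Ma; oldest first that gives Calymmian, Ectasian, Stenian, Tonian, Cryogenian, Ediacaran.

1061.2 million years; Calymmian, Ectasian, Stenian, Tonian, Cryogenian, Ediacaran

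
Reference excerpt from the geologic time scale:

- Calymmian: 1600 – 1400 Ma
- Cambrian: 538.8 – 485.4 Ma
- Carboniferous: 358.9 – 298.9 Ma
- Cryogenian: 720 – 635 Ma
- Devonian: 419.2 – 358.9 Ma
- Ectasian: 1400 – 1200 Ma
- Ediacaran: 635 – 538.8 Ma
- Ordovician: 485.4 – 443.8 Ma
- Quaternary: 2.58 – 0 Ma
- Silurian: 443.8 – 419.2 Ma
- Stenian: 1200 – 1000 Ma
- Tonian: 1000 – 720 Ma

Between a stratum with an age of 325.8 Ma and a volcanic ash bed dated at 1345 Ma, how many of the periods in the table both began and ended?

1345 Ma sits inside the Ectasian (1400–1200) and 325.8 Ma inside the Carboniferous (358.9–298.9); neither of those is wholly between the two dates.
The listed periods lying completely between them are Stenian, Tonian, Cryogenian, Ediacaran, Cambrian, Ordovician, Silurian, Devonian — 8 in all.

8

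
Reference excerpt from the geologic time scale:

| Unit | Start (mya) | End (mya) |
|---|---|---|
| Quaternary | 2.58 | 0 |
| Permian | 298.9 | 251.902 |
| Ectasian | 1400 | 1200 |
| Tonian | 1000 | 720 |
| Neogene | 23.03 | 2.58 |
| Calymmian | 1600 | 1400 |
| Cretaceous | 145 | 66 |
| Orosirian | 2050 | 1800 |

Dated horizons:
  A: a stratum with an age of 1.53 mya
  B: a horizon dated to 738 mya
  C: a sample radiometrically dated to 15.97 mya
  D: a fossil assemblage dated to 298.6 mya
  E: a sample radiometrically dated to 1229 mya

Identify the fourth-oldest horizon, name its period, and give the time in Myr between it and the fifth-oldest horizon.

C, in the Neogene; 14.44 million years to A

Sorted oldest-first by Ma: E (1229), B (738), D (298.6), C (15.97), A (1.53).
The fourth oldest is C at 15.97 Ma, which lies in 23.03–2.58 Ma: the Neogene.
The fifth oldest is A at 1.53 Ma; separation = |15.97 − 1.53| = 14.44 Myr.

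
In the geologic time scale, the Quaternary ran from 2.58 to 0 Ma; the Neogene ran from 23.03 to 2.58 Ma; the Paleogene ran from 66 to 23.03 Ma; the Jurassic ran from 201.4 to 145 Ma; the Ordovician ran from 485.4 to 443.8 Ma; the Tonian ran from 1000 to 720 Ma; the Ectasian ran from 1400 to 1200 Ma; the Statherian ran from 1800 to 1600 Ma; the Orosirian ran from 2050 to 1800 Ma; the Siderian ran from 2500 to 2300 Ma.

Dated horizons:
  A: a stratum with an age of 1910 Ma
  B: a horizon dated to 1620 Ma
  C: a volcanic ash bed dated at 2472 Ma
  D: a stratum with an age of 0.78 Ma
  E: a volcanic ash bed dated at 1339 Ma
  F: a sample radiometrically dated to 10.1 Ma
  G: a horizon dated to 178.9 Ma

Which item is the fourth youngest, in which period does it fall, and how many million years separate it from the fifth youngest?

Smaller Ma means younger, so youngest first: D 0.78 < F 10.1 < G 178.9 < E 1339 < B 1620 < A 1910 < C 2472.
Counting 4 along gives E (1339 Ma); the excerpt puts that inside the Ectasian, 1400–1200 Ma.
Next in line is B (1620 Ma), and 1620 − 1339 = 281 Myr.

E, in the Ectasian; 281 million years to B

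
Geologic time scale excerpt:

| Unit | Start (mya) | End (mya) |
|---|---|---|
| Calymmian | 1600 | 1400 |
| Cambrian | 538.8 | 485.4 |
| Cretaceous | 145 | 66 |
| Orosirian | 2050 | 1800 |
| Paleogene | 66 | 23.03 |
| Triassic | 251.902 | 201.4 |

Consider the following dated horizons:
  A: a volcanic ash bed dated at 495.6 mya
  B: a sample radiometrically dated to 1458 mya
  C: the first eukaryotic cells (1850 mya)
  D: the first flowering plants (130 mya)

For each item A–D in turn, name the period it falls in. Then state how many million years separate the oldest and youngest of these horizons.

A: 495.6 Ma lies in 538.8–485.4 Ma, so Cambrian.
B: 1458 Ma lies in 1600–1400 Ma, so Calymmian.
C: 1850 Ma lies in 2050–1800 Ma, so Orosirian.
D: 130 Ma lies in 145–66 Ma, so Cretaceous.
Oldest = 1850 Ma, youngest = 130 Ma → span 1720 Myr.

A — Cambrian; B — Calymmian; C — Orosirian; D — Cretaceous; span 1720 million years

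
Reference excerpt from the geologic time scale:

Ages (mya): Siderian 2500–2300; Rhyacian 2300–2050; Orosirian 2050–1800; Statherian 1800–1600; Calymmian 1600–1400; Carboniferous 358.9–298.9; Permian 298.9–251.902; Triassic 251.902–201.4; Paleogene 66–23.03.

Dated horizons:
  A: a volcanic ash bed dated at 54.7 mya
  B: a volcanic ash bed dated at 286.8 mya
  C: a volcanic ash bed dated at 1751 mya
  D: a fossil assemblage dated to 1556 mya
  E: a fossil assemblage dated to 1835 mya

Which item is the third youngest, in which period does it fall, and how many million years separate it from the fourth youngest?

D, in the Calymmian; 195 million years to C

Smaller Ma means younger, so youngest first: A 54.7 < B 286.8 < D 1556 < C 1751 < E 1835.
Counting 3 along gives D (1556 Ma); the excerpt puts that inside the Calymmian, 1600–1400 Ma.
Next in line is C (1751 Ma), and 1751 − 1556 = 195 Myr.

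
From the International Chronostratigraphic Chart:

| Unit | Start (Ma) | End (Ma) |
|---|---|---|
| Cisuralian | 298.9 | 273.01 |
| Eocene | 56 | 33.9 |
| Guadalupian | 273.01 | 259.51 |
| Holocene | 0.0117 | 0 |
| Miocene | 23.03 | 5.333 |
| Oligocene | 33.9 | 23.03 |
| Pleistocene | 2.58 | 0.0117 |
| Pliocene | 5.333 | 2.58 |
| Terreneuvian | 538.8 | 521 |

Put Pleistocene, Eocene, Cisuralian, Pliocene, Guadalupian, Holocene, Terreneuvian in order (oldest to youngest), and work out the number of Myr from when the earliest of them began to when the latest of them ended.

From the excerpt: Pleistocene 2.58–0.0117; Eocene 56–33.9; Cisuralian 298.9–273.01; Pliocene 5.333–2.58; Guadalupian 273.01–259.51; Holocene 0.0117–0; Terreneuvian 538.8–521 (Ma).
Larger Ma is earlier, so the oldest is Terreneuvian and the youngest is Holocene; oldest to youngest: Terreneuvian, Cisuralian, Guadalupian, Eocene, Pliocene, Pleistocene, Holocene.
Oldest start 538.8 minus youngest end 0 gives 538.8 Myr overall.

Terreneuvian, Cisuralian, Guadalupian, Eocene, Pliocene, Pleistocene, Holocene; total span 538.8 Myr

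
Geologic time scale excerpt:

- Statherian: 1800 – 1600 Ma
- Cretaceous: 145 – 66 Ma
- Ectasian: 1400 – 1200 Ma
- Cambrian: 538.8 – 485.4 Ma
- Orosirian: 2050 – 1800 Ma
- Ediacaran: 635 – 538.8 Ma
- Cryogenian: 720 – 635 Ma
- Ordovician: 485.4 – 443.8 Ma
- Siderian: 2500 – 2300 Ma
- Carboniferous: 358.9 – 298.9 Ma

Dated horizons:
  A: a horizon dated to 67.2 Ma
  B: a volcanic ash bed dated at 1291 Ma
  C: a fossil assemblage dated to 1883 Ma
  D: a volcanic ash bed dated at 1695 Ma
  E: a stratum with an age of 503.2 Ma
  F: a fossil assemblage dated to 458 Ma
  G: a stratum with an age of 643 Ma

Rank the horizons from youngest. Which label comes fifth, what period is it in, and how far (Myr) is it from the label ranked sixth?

Smaller Ma means younger, so youngest first: A 67.2 < F 458 < E 503.2 < G 643 < B 1291 < D 1695 < C 1883.
Counting 5 along gives B (1291 Ma); the excerpt puts that inside the Ectasian, 1400–1200 Ma.
Next in line is D (1695 Ma), and 1695 − 1291 = 404 Myr.

B, in the Ectasian; 404 million years to D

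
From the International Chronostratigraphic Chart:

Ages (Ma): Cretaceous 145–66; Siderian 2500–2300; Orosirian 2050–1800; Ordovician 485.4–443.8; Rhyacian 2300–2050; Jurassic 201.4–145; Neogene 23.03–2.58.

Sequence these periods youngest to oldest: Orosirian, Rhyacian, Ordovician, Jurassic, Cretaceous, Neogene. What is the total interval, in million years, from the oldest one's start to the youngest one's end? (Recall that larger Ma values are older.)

Neogene → Cretaceous → Jurassic → Ordovician → Orosirian → Rhyacian; total span 2297.42 Myr

Start ages (Ma): Rhyacian 2300, Orosirian 2050, Ordovician 485.4, Jurassic 201.4, Cretaceous 145, Neogene 23.03.
Ordered youngest to oldest: Neogene, Cretaceous, Jurassic, Ordovician, Orosirian, Rhyacian.
Span = 2300 − 2.58 = 2297.42 Myr.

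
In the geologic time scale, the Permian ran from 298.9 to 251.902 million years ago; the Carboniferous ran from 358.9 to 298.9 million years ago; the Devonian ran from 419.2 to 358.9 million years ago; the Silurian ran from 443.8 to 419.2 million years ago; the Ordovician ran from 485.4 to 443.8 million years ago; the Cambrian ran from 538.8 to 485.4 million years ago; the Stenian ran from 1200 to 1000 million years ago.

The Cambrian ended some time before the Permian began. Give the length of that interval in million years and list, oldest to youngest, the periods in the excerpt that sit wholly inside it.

186.5 million years; Ordovician, Silurian, Devonian, Carboniferous

End of Cambrian = 485.4 Ma; start of Permian = 298.9 Ma.
Gap = 485.4 − 298.9 = 186.5 Myr.
Periods wholly inside 485.4–298.9 Ma: Ordovician (485.4–443.8), Silurian (443.8–419.2), Devonian (419.2–358.9), Carboniferous (358.9–298.9).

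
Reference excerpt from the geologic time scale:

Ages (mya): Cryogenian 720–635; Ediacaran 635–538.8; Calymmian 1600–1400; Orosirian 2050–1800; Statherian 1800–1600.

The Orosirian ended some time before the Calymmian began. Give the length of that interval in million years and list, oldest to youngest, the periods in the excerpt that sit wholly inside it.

The Orosirian closes at 1800 Ma and the Calymmian opens at 1600 Ma, so the interval is 1800 − 1600 = 200 Myr.
A period fits inside if it starts at or after 1800 Ma and ends at or before 1600 Ma; oldest first that gives Statherian.

200 million years; Statherian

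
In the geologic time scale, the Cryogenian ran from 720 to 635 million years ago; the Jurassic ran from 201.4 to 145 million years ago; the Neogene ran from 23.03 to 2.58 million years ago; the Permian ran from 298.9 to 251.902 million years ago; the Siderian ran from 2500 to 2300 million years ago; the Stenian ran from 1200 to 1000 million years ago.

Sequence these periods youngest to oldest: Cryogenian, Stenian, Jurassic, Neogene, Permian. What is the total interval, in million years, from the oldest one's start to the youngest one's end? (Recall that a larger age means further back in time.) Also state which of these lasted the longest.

Neogene, Jurassic, Permian, Cryogenian, Stenian; total span 1197.42 Myr; longest is Stenian

From the excerpt: Cryogenian 720–635; Stenian 1200–1000; Jurassic 201.4–145; Neogene 23.03–2.58; Permian 298.9–251.902 (Ma).
Larger Ma is earlier, so the oldest is Stenian and the youngest is Neogene; youngest to oldest: Neogene, Jurassic, Permian, Cryogenian, Stenian.
Oldest start 1200 minus youngest end 2.58 gives 1197.42 Myr overall.
Individual lengths (start − end): Permian 46.998; Cryogenian 85; Neogene 20.45; Stenian 200; Jurassic 56.4. The largest is Stenian at 200 Myr.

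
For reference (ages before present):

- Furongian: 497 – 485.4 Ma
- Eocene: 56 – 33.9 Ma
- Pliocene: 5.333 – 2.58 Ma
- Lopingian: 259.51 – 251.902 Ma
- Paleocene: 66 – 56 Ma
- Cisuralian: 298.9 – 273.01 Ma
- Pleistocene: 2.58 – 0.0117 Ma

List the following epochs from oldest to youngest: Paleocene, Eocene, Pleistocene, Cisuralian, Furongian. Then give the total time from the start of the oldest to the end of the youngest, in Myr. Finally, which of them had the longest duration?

Start ages (Ma): Furongian 497, Cisuralian 298.9, Paleocene 66, Eocene 56, Pleistocene 2.58.
Ordered oldest to youngest: Furongian, Cisuralian, Paleocene, Eocene, Pleistocene.
Span = 497 − 0.0117 = 496.9883 Myr.
Durations: Pleistocene 2.5683, Eocene 22.1, Paleocene 10, Cisuralian 25.89, Furongian 11.6 → longest is Cisuralian (25.89 Myr).

Furongian, Cisuralian, Paleocene, Eocene, Pleistocene; total span 496.9883 Myr; longest is Cisuralian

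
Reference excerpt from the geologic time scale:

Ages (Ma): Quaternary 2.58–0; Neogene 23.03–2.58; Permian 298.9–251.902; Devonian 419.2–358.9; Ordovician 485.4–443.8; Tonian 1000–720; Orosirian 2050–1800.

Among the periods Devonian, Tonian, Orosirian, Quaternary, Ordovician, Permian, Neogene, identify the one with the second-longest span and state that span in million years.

Orosirian, 250 million years

Start − end for each: Devonian 419.2 − 358.9 = 60.3; Tonian 1000 − 720 = 280; Orosirian 2050 − 1800 = 250; Quaternary 2.58 − 0 = 2.58; Ordovician 485.4 − 443.8 = 41.6; Permian 298.9 − 251.902 = 46.998; Neogene 23.03 − 2.58 = 20.45.
Ranking these from longest: Tonian > Orosirian > Devonian > Permian > Ordovician > Neogene > Quaternary.
Position 2 in that ranking is Orosirian, which lasted 250 Myr.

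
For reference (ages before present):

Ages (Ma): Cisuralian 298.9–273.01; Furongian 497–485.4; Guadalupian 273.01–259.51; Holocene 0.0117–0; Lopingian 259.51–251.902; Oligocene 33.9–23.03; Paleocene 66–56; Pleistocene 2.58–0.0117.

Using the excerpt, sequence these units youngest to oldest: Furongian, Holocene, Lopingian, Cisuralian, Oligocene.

Holocene → Oligocene → Lopingian → Cisuralian → Furongian

Sorting by start age (ascending Ma, since larger Ma = older): Holocene start 0.0117, Oligocene start 33.9, Lopingian start 259.51, Cisuralian start 298.9, Furongian start 497.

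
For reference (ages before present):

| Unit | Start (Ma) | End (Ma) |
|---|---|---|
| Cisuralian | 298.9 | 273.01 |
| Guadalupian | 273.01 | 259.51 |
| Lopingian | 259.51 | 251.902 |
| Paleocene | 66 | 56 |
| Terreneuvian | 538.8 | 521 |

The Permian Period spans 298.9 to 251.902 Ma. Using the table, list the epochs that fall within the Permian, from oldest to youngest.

Epochs with both bounds inside 298.9–251.902 Ma: Cisuralian (298.9–273.01), Guadalupian (273.01–259.51), Lopingian (259.51–251.902).

Cisuralian, Guadalupian, Lopingian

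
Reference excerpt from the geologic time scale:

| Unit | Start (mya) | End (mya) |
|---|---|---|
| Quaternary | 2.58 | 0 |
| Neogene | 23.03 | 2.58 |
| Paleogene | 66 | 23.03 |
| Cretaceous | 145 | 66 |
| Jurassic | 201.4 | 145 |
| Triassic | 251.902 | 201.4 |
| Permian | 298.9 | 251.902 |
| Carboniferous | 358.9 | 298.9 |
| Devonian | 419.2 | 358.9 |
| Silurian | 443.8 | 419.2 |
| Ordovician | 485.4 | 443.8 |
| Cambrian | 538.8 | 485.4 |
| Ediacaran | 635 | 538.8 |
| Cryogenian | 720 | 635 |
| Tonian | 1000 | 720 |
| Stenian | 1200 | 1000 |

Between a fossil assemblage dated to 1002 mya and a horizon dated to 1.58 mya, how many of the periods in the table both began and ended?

1002 Ma sits inside the Stenian (1200–1000) and 1.58 Ma inside the Quaternary (2.58–0); neither of those is wholly between the two dates.
The listed periods lying completely between them are Tonian, Cryogenian, Ediacaran, Cambrian, Ordovician, Silurian, Devonian, Carboniferous, Permian, Triassic, Jurassic, Cretaceous, Paleogene, Neogene — 14 in all.

14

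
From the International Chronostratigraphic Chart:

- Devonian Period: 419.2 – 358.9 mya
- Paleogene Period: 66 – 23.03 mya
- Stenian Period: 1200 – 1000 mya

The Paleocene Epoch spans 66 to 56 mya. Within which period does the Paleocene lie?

Paleogene

The Paleocene (66–56 Ma) lies entirely within 66–23.03 Ma, the Paleogene Period.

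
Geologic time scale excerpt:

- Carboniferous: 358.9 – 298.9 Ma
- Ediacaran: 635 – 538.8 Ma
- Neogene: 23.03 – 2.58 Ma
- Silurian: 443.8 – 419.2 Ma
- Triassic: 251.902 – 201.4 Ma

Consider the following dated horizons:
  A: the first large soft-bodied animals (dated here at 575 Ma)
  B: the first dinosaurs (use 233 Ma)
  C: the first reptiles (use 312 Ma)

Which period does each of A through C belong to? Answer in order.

Match each age against the start–end ranges in the excerpt: A = 575 Ma → Ediacaran (635–538.8); B = 233 Ma → Triassic (251.902–201.4); C = 312 Ma → Carboniferous (358.9–298.9).

A — Ediacaran; B — Triassic; C — Carboniferous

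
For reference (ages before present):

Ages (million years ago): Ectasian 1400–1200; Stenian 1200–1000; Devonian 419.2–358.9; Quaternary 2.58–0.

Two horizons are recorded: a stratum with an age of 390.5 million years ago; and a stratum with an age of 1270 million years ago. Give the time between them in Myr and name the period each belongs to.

Elapsed time: 1270 − 390.5 = 879.5 Myr.
390.5 Ma lies within 419.2–358.9 Ma: Devonian.
1270 Ma lies within 1400–1200 Ma: Ectasian.

879.5 million years apart; the first in the Devonian, the second in the Ectasian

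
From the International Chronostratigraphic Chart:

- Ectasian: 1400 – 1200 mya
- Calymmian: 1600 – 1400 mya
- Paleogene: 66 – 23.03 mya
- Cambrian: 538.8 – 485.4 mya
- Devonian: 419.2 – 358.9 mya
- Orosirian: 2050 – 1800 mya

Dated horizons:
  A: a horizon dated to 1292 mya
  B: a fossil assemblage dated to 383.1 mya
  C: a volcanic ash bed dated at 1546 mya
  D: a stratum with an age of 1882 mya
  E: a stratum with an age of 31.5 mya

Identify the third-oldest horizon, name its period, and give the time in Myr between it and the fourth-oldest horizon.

A, in the Ectasian; 908.9 million years to B

Larger Ma means older, so oldest first: D 1882 > C 1546 > A 1292 > B 383.1 > E 31.5.
Counting 3 along gives A (1292 Ma); the excerpt puts that inside the Ectasian, 1400–1200 Ma.
Next in line is B (383.1 Ma), and 1292 − 383.1 = 908.9 Myr.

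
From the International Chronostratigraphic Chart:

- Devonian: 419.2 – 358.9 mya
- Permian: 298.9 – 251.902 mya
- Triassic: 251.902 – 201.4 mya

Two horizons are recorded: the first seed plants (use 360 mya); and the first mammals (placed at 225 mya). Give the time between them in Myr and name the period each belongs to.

Elapsed time: 360 − 225 = 135 Myr.
360 Ma lies within 419.2–358.9 Ma: Devonian.
225 Ma lies within 251.902–201.4 Ma: Triassic.

135 million years apart; the first in the Devonian, the second in the Triassic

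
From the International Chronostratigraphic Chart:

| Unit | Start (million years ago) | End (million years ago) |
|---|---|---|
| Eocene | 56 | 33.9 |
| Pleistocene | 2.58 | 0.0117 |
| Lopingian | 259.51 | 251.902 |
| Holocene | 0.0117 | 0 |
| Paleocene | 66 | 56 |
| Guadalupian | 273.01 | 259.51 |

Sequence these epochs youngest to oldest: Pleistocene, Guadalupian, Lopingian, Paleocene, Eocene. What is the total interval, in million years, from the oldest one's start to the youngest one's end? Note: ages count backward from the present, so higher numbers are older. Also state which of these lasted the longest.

Start ages (Ma): Guadalupian 273.01, Lopingian 259.51, Paleocene 66, Eocene 56, Pleistocene 2.58.
Ordered youngest to oldest: Pleistocene, Eocene, Paleocene, Lopingian, Guadalupian.
Span = 273.01 − 0.0117 = 272.9983 Myr.
Durations: Paleocene 10, Eocene 22.1, Guadalupian 13.5, Pleistocene 2.5683, Lopingian 7.608 → longest is Eocene (22.1 Myr).

Pleistocene → Eocene → Paleocene → Lopingian → Guadalupian; total span 272.9983 Myr; longest is Eocene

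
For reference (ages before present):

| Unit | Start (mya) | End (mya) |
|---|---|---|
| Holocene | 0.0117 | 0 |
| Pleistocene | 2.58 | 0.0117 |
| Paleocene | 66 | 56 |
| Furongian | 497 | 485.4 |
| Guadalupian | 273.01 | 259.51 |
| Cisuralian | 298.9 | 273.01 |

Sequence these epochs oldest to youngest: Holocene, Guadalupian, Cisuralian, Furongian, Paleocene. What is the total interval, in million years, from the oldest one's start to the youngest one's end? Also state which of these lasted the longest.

From the excerpt: Holocene 0.0117–0; Guadalupian 273.01–259.51; Cisuralian 298.9–273.01; Furongian 497–485.4; Paleocene 66–56 (Ma).
Larger Ma is earlier, so the oldest is Furongian and the youngest is Holocene; oldest to youngest: Furongian, Cisuralian, Guadalupian, Paleocene, Holocene.
Oldest start 497 minus youngest end 0 gives 497 Myr overall.
Individual lengths (start − end): Guadalupian 13.5; Cisuralian 25.89; Holocene 0.0117; Furongian 11.6; Paleocene 10. The largest is Cisuralian at 25.89 Myr.

Furongian → Cisuralian → Guadalupian → Paleocene → Holocene; total span 497 Myr; longest is Cisuralian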